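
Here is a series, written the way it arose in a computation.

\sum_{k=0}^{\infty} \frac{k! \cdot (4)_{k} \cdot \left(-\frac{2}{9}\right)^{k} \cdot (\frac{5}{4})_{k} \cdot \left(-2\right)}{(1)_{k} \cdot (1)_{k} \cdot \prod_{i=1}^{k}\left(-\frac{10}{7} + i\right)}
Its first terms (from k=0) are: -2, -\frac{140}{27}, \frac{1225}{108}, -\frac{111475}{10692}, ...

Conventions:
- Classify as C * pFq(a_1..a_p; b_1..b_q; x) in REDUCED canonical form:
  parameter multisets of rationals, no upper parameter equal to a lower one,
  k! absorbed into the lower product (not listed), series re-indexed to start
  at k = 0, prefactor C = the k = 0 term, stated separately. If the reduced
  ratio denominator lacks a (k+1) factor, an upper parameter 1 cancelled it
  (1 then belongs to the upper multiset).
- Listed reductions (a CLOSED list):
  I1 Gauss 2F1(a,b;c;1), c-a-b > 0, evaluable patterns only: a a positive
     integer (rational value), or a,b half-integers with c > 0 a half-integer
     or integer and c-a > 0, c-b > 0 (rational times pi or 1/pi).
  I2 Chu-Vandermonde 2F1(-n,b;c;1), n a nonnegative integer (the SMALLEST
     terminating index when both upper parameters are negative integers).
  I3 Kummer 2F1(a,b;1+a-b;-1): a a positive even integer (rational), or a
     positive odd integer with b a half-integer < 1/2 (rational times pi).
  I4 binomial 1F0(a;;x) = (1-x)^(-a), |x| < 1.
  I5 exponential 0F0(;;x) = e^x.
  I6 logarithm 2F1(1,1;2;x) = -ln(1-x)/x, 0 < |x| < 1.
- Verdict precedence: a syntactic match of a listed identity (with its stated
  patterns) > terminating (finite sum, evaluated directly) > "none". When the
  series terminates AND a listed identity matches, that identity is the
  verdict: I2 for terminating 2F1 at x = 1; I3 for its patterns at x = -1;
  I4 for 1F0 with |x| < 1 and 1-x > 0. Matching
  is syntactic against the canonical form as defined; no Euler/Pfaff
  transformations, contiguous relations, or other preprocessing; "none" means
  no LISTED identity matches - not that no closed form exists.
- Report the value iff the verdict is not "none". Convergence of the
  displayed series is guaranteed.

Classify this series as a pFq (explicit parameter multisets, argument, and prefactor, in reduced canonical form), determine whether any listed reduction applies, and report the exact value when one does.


Classification (C = -2): 2F1 with upper {\frac{5}{4}, 4}, lower {-\frac{3}{7}}, argument x = -\frac{2}{9}. Verdict: none. Every listed pattern misses the 2F1 form at -\frac{2}{9}, upper {\frac{5}{4}, 4}.

Key observation: t_0 being -2, the lower running product (C = -2) is a rising factorial.
Term ratio: r(k) = -\frac{2}{9} * (k+\frac{5}{4}) (k+4) / [(k-\frac{3}{7}) (k+1)] - rational in k. x = -\frac{2}{9}; t_0 = -2; negate the roots.


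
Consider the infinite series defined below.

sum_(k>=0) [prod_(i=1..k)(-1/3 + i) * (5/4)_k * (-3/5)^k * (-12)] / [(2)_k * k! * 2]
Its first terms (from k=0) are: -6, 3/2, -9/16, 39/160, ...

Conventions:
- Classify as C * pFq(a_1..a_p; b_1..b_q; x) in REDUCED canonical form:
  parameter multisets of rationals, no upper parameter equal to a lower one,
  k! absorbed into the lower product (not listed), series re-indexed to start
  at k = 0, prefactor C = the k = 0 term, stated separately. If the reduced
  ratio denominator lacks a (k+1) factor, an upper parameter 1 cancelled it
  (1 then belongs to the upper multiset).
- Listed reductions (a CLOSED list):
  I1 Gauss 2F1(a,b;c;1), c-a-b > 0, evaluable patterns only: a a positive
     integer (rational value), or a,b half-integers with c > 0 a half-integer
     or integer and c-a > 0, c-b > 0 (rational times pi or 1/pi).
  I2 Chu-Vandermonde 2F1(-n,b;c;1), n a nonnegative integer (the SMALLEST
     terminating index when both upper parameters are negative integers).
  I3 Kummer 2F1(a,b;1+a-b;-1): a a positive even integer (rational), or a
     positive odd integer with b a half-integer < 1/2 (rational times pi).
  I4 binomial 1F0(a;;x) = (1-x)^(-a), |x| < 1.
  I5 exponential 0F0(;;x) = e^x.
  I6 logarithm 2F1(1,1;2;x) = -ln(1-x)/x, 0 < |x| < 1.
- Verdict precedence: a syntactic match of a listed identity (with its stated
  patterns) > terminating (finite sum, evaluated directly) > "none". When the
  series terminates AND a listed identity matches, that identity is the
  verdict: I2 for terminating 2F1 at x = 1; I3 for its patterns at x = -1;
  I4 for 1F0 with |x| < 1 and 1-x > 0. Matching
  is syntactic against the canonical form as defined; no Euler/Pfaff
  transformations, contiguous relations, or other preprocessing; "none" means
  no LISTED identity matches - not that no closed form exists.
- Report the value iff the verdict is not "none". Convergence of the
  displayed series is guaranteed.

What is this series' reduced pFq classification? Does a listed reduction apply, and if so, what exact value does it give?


The series (x = -3/5) is 2F1: upper {2/3, 5/4}, lower {2}, prefactor -6. Verdict: none (x = -3/5): each listed identity misses the multisets {2/3, 5/4} ; {2}.

Structural cue: from the first term -6: the running product (prefactor -6) telescopes to a rising factorial.
Ratio: r(k) = (-3/5) * (k+2/3) (k+5/4) / [(k+2) (k+1)] - rational in k, leading ratio (-3/5); with t_0 = -6, classification follows.


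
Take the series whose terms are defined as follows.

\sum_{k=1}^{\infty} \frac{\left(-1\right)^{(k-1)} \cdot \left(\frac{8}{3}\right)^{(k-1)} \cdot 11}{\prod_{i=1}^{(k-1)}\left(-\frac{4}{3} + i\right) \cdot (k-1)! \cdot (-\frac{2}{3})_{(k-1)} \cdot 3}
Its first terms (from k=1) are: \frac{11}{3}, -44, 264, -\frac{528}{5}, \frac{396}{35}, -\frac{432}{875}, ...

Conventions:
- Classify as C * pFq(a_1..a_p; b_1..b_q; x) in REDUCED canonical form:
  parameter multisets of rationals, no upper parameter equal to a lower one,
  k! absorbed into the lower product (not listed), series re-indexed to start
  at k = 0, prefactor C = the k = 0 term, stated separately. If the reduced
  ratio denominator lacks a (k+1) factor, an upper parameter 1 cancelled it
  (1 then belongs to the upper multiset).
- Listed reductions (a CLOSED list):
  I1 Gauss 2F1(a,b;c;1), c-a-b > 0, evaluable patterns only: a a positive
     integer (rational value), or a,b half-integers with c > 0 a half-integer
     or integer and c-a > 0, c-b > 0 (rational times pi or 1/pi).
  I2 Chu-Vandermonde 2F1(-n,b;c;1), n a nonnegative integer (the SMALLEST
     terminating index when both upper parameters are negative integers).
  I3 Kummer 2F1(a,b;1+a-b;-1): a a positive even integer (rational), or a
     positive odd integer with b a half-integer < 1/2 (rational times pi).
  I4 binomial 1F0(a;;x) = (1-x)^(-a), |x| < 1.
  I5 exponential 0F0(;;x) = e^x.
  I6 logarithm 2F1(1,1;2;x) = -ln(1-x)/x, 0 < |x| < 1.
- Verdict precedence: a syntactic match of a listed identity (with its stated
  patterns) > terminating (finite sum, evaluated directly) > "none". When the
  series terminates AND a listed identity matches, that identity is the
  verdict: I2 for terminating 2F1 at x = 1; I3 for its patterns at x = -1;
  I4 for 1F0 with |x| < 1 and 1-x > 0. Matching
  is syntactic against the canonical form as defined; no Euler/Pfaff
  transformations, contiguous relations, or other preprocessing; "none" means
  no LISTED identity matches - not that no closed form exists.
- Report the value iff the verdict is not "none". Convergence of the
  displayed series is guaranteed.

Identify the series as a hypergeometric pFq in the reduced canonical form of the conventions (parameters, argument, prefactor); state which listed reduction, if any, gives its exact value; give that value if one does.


This is \frac{11}{3} * 0F2(-; -\frac{2}{3}, -\frac{1}{3}; -\frac{8}{3}) in reduced canonical form. Verdict: none. A 0F2 with upper {-} fits none of I1-I6 at x = -\frac{8}{3}; the sum runs forever.

Key step: from the first term \frac{11}{3}: the constant factors (C = 11/3, x = -8/3) combine into one prefactor.
Consecutive-term ratio: r(k) = -\frac{8}{3} * 1 / [(k-\frac{2}{3}) (k-\frac{1}{3}) (k+1)] - rational in k, leading ratio -\frac{8}{3}; with t_0 = \frac{11}{3}, classification follows.


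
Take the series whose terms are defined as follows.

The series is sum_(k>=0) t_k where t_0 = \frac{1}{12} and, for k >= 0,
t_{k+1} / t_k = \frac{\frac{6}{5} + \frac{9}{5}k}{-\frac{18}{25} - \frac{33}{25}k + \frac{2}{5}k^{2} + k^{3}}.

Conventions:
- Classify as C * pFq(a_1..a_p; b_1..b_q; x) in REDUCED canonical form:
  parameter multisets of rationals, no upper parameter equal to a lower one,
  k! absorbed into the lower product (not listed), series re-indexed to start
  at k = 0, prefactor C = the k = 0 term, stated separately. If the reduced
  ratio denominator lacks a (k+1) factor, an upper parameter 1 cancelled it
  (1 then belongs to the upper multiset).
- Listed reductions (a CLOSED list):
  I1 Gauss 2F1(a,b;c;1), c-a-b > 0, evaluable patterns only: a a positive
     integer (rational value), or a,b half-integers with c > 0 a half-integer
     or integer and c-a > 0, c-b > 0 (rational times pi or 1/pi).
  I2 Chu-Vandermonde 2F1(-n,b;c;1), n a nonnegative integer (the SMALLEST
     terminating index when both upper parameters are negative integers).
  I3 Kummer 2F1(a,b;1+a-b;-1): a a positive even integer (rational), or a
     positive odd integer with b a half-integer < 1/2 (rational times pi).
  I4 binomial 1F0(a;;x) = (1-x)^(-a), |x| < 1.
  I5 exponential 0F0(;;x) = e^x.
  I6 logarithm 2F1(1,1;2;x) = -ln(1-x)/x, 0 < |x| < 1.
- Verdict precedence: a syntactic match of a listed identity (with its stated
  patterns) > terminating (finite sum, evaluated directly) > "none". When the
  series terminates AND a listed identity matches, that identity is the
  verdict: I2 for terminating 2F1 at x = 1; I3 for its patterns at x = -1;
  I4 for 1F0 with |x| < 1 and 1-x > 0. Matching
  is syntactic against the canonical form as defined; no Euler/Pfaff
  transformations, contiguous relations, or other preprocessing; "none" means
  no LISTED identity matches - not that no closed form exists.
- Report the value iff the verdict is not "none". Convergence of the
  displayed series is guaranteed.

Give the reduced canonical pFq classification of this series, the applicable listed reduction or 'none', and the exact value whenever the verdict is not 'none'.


Structural cue: t_0 = \frac{1}{12} here, and roots of the ratio polynomials (C = 1/12) are the negated parameters.
Consecutive-term ratio: r(k) = \frac{9}{5} * (k+\frac{2}{3}) / [(k-\frac{6}{5}) (k+\frac{3}{5}) (k+1)] - rational in k, leading ratio \frac{9}{5}; with t_0 = \frac{1}{12}, classification follows.

Reduced: x = \frac{9}{5}, 1F2, upper = {\frac{2}{3}}, lower = {-\frac{6}{5}, \frac{3}{5}}, C = \frac{1}{12}. Verdict: none. No listed pattern accepts 1F2(\frac{2}{3}; -\frac{6}{5}, \frac{3}{5}; \frac{9}{5}).


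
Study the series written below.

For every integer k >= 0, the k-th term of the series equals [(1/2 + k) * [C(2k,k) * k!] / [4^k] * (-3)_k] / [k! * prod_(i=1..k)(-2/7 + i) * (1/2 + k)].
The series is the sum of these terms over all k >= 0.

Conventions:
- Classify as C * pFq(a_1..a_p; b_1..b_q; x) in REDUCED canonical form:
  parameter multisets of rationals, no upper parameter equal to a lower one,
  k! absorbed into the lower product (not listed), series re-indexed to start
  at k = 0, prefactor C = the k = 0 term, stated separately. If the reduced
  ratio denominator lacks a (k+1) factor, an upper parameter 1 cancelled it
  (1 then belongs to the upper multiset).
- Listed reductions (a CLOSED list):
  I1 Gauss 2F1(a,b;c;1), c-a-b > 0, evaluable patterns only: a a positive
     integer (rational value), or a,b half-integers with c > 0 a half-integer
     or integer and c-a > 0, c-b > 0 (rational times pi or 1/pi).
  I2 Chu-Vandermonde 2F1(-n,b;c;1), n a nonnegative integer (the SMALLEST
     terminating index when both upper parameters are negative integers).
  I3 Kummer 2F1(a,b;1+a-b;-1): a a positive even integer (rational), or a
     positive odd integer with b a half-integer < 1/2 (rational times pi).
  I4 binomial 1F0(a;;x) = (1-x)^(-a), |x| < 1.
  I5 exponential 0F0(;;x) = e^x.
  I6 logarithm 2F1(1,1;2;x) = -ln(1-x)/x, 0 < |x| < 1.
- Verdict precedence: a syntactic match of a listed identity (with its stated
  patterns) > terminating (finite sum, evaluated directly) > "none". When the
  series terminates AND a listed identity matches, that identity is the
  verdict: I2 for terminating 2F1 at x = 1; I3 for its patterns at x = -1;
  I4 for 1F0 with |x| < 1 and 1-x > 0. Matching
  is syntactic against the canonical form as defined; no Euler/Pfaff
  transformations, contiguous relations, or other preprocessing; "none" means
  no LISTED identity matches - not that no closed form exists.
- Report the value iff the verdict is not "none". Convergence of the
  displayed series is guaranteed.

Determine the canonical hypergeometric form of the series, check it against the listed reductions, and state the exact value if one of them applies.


Key observation: t_0 = 1 here, and striking the common factor k + 1/2 reduces the term (C = 1, x = 1).
Ratio: r(k) = 1 * (k-3) (k+1/2) / [(k+5/7) (k+1)] - rational in k. x = 1; t_0 = 1; negate the roots.

This is 1 * 2F1(-3, 1/2; 5/7; 1) in reduced canonical form. Verdict: Chu-Vandermonde (I2) applies (terminating 2F1 at x = 1 with n = 3, b = 1/2, c = 5/7). Sum: 527/3040.


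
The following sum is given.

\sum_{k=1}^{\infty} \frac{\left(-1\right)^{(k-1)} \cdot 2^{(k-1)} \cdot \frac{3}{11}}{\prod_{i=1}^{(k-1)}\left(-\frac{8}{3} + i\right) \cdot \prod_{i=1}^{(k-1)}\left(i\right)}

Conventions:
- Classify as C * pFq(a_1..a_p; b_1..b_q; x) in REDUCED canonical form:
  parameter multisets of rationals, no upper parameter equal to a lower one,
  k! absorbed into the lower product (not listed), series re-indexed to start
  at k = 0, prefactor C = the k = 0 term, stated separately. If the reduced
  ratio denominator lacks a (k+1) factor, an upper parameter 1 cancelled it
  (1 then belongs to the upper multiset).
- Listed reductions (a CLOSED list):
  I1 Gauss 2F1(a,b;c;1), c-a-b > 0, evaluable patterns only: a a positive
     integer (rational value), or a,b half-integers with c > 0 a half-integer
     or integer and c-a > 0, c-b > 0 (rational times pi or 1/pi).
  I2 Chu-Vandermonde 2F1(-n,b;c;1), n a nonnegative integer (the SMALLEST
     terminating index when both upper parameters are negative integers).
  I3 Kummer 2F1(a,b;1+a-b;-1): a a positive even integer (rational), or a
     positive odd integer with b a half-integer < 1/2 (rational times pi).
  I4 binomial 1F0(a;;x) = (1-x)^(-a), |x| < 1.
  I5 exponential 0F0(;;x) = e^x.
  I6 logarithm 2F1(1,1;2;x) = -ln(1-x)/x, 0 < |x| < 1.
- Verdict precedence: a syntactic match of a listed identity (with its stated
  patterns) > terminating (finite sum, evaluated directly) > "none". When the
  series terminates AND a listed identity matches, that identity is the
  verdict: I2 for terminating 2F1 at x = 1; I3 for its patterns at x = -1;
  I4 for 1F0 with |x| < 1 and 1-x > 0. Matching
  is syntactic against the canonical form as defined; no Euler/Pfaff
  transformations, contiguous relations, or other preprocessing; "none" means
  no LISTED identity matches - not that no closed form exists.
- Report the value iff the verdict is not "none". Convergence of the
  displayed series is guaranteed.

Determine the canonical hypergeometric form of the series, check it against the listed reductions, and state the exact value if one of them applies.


With C = \frac{3}{11}: the canonical form is 0F1(-; -\frac{5}{3}; -2). Verdict: none (x = -2): each listed identity misses the multisets {-} ; {-\frac{5}{3}}.

First insight: t_0 = \frac{3}{11} here, and the product of the first k integers (C = 3/11, x = -2) is k!.
Term ratio: r(k) = -2 * 1 / [(k-\frac{5}{3}) (k+1)] - rational in k, leading ratio -2; with t_0 = \frac{3}{11}, classification follows.


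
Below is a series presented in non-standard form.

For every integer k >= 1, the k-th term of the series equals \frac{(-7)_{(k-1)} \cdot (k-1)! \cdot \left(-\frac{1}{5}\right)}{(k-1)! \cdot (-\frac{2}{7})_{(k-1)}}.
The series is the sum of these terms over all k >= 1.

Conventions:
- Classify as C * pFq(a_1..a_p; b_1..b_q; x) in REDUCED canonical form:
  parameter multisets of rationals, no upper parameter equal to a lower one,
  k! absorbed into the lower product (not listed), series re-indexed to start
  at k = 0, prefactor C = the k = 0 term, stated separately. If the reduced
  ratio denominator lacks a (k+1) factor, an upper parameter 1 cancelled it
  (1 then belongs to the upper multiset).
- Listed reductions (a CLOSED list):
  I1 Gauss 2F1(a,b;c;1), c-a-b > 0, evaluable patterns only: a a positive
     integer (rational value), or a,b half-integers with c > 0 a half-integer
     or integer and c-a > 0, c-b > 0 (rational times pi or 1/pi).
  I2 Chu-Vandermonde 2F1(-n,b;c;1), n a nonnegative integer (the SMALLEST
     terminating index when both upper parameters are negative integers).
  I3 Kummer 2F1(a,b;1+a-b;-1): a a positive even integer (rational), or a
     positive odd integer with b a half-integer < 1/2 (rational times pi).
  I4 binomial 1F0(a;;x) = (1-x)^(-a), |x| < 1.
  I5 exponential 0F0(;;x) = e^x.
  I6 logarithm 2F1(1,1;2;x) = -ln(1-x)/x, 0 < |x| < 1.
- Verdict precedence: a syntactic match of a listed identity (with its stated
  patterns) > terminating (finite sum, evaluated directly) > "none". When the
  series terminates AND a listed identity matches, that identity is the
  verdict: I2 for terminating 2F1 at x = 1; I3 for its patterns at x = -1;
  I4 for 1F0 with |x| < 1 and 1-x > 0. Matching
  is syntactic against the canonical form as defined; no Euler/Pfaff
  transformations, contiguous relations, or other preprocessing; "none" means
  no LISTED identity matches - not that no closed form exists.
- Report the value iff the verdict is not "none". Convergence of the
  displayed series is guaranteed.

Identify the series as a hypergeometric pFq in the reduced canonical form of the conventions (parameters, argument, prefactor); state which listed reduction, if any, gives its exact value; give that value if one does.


Classification (C = -\frac{1}{5}): 2F1 with upper {-7, 1}, lower {-\frac{2}{7}}, argument x = 1. Verdict: Vandermonde's identity (I2) applies (terminating 2F1 at x = 1 with n = 7, b = 1, c = -\frac{2}{7}). Sum: \frac{9}{200}.

Key observation: t_0 = -\frac{1}{5} here, and the factorial ratio (C = -1/5) (k+a-1)!/(a-1)! is a rising factorial (a)_k.
Consecutive-term ratio: r(k) = 1 * (k-7) (k+1) / [(k-\frac{2}{7}) (k+1)] ; factor over Q: parameters, x = 1, and C = -\frac{1}{5}.


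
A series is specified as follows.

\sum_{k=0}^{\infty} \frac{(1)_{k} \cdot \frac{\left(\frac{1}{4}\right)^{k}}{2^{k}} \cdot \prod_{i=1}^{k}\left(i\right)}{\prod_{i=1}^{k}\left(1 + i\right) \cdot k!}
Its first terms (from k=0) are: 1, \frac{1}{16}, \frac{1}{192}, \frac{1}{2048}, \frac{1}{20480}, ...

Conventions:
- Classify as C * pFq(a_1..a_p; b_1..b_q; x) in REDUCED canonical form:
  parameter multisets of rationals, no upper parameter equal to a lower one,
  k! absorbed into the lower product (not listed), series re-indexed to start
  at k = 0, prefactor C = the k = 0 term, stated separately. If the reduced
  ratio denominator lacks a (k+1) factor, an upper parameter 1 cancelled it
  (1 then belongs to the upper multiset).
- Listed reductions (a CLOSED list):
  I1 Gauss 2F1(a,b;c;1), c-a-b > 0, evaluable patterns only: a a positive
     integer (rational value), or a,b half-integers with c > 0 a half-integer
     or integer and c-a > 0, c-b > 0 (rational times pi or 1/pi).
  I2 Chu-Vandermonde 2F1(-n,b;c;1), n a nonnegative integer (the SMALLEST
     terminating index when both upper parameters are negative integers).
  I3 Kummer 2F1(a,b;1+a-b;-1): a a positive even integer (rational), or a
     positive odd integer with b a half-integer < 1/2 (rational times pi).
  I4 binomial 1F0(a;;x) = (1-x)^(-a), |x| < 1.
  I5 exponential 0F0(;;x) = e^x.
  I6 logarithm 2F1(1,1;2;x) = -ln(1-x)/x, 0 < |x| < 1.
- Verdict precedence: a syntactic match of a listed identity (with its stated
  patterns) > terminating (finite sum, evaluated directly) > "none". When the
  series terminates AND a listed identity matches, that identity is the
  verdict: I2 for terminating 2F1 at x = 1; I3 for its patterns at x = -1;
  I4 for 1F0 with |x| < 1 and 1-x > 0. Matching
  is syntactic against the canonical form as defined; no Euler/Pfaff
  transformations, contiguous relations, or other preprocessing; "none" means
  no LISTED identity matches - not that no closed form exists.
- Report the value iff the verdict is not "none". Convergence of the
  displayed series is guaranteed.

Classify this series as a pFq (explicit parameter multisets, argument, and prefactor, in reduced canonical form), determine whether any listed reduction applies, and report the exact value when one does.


Canonical form: C = 1 times 2F1 with upper {1, 1}, lower {2}, x = \frac{1}{8}. Verdict: this is logarithm (I6) (the logarithm: parameters (1,1;2), x = \frac{1}{8}). Value: \left(-8\right) \cdot \ln\left(\frac{7}{8}\right).

Key observation: t_0 = 1 here, and the running product (C = 1, x = 1/8) telescopes to a rising factorial.
Adjacent-term ratio: r(k) = \frac{1}{8} * (k+1) (k+1) / [(k+2) (k+1)] - rational in k, leading ratio \frac{1}{8}; with t_0 = 1, classification follows.


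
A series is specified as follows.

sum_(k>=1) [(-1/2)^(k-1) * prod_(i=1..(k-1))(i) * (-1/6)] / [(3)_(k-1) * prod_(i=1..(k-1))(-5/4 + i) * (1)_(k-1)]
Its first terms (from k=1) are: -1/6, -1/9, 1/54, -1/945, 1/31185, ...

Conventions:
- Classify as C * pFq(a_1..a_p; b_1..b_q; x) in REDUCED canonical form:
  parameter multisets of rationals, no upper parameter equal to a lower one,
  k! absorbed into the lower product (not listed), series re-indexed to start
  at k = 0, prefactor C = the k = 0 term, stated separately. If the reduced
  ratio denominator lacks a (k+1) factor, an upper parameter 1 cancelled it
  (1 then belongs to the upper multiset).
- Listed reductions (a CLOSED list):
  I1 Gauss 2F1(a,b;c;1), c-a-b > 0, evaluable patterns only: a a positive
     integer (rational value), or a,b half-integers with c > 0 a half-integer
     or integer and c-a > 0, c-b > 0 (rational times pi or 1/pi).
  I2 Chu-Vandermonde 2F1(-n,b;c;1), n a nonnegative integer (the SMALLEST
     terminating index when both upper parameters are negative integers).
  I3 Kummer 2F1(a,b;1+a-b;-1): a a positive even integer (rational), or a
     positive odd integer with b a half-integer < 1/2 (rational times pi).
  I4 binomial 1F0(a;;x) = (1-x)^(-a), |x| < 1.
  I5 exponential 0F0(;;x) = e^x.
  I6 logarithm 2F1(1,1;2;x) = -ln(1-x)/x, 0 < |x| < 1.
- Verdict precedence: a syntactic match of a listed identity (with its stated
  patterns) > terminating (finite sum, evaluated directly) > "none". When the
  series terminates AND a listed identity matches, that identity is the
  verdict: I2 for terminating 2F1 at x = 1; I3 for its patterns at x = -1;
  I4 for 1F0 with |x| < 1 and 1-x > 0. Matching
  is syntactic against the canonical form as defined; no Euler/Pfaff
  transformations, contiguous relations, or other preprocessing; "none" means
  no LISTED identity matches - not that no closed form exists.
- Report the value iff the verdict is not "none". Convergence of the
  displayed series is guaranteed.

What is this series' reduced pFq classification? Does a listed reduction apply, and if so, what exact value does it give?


With C = -1/6: the canonical form is 1F2(1; -1/4, 3; -1/2). Verdict: none here - no I1-I6 shape fits x = -1/2 with lower {-1/4, 3}.

Key observation: t_0 being -1/6, the lower running product (prefactor -1/6) is a rising factorial.
Ratio: r(k) = (-1/2) * (k+1) / [(k-1/4) (k+3) (k+1)] - rational; roots negated = parameters, x = (-1/2), C = -1/6.


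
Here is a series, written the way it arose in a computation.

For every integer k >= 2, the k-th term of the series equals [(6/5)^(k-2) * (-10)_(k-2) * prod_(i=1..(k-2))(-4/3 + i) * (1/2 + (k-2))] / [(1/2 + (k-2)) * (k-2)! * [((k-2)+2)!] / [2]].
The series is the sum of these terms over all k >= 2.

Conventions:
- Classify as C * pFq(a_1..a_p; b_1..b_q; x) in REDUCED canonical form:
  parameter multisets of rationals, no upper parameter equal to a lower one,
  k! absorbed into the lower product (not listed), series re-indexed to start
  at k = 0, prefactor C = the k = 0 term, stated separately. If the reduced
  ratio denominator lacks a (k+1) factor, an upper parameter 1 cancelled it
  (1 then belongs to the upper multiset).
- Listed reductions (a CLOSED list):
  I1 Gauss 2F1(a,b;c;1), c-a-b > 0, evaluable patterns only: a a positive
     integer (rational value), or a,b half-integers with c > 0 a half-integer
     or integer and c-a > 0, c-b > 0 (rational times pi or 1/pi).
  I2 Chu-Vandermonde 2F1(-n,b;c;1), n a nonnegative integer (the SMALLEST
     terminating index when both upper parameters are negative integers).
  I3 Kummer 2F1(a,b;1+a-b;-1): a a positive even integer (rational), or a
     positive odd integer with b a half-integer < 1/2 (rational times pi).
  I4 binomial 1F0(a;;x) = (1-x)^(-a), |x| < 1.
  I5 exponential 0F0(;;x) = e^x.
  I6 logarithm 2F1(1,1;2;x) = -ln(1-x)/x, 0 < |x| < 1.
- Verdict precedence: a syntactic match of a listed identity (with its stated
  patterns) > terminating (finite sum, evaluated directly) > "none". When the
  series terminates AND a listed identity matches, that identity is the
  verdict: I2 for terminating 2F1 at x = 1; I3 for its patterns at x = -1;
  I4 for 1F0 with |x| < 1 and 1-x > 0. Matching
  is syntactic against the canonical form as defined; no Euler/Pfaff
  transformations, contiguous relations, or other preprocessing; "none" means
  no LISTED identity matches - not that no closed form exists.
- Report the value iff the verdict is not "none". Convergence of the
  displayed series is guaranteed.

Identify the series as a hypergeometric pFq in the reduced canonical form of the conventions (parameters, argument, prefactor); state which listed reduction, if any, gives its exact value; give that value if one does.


With C = 1: the canonical form is 2F1(-10, -1/3; 3; 6/5). Verdict: terminating. With -10 upstairs the series is a 11-term polynomial sum; evaluated term by term. Value: 4187371429/2373046875.

Key observation: t_0 being 1, the running product (C = 1) telescopes to a rising factorial.
Ratio: r(k) = (6/5) * (k-10) (k-1/3) / [(k+3) (k+1)] ; factor over Q: parameters, x = (6/5), and C = 1.


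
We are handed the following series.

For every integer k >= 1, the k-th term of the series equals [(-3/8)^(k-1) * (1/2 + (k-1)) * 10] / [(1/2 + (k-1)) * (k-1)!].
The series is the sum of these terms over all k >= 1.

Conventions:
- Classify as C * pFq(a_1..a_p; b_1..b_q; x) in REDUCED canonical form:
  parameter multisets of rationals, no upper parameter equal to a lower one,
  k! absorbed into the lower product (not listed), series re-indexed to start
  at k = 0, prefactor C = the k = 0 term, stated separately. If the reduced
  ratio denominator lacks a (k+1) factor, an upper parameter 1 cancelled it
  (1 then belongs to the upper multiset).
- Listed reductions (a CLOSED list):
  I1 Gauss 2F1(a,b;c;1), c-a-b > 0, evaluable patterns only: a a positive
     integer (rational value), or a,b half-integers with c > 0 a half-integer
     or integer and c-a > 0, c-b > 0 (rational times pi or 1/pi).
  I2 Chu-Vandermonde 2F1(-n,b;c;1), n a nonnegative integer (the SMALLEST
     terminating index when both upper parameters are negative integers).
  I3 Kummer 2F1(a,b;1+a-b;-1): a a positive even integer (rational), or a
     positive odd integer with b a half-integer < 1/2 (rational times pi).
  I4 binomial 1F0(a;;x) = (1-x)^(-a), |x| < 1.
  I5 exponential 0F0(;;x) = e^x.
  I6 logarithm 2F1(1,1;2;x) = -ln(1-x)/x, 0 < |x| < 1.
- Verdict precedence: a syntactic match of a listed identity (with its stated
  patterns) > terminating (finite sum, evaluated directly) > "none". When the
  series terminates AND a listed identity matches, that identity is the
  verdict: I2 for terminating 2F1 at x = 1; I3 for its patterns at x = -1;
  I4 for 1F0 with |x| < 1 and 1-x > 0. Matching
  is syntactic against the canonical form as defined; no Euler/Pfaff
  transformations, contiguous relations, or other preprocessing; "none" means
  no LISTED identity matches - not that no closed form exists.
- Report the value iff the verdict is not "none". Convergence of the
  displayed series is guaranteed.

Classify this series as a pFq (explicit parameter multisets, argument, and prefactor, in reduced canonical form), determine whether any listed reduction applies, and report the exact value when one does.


Key step: with t_0 = 10, striking the common factor k + 1/2 reduces the term (C = 10).
Adjacent-term ratio: r(k) = (-3/8) * 1 / [(k+1)] ; factor over Q: parameters, x = (-3/8), and C = 10.

With C = 10: the canonical form is 0F0(-; -; -3/8). Verdict: exponential (I5) matches (the 0F0 exponential series at x = -3/8). Hence: 10 * e^(-3/8).


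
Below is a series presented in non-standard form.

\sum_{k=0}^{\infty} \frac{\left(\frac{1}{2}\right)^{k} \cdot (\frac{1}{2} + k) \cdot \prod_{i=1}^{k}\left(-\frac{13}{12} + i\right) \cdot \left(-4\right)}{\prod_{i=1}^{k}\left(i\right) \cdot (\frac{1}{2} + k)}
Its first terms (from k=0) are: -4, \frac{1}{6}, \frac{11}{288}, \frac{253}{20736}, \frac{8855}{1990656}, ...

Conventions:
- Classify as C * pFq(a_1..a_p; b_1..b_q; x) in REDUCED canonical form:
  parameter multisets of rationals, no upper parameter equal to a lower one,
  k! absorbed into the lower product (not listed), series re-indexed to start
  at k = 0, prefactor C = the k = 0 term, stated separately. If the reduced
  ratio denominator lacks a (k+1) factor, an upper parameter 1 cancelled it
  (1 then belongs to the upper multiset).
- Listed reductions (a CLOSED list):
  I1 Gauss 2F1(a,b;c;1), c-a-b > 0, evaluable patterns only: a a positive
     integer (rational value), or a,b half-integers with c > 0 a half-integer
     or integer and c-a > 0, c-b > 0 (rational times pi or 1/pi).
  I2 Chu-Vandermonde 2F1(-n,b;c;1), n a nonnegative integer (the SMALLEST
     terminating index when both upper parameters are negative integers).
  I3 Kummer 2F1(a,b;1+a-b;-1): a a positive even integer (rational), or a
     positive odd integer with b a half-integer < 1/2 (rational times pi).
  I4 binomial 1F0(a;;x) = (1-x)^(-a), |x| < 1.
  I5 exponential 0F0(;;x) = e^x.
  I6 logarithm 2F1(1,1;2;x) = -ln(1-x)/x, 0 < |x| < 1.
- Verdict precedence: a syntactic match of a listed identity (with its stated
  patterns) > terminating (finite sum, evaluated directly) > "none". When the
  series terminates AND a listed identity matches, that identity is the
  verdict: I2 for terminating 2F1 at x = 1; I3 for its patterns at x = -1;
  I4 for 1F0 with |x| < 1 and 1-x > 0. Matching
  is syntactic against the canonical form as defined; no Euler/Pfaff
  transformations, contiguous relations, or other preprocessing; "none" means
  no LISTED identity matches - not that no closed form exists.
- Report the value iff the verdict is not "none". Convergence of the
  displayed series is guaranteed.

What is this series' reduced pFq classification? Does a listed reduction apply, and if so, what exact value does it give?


With C = -4: the canonical form is 1F0(-\frac{1}{12}; -; \frac{1}{2}). Verdict (x = \frac{1}{2}): the I4 binomial reduction applies (the 1F0 binomial series: exponent 1/12, x = \frac{1}{2}). Exact value: \left(-4\right) \cdot \left(\frac{1}{2}\right)^{\frac{1}{12}}.

Structural cue: t_0 = -4 here, and the product of the first k integers (C = -4) is k!.
Adjacent-term ratio: r(k) = \frac{1}{2} * (k-\frac{1}{12}) / [(k+1)] - rational in k, leading ratio \frac{1}{2}; with t_0 = -4, classification follows.


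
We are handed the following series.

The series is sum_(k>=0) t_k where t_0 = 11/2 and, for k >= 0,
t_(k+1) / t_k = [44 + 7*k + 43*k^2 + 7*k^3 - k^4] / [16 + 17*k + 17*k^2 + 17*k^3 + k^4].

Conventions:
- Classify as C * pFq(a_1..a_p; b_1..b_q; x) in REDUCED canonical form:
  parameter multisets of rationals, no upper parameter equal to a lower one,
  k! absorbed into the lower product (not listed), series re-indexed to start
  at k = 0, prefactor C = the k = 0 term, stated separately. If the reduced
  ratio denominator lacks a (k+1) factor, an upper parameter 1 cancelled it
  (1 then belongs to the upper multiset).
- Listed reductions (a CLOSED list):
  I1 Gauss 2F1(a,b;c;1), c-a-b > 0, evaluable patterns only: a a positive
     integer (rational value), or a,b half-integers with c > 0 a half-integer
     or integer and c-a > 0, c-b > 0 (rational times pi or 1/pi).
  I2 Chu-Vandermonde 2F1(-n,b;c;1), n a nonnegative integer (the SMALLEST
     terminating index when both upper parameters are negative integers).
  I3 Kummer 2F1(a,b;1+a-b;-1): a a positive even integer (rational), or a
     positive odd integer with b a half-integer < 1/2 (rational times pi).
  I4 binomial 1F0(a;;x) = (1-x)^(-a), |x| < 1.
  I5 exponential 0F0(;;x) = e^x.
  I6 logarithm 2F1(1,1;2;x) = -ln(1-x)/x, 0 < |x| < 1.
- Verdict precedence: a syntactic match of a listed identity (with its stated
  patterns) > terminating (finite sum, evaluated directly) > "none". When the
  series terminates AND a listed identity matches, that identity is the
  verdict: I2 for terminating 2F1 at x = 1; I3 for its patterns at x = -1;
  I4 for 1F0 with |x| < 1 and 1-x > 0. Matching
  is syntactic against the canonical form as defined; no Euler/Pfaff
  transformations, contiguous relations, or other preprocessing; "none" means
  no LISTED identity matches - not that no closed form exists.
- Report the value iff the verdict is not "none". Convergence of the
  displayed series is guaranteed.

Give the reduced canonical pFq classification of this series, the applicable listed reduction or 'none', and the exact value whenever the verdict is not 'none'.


Canonical form: C = 11/2 times 2F1 with upper {-11, 4}, lower {16}, x = -1. Verdict: Kummer (I3) fires (x = -1; c = 16 equals 1+a-b for upper {-11, 4}: listed pattern). Hence: 385/4.

Key observation: x = (-1) and the ratio is unreduced: k^2 + 1 divides both sides (C = 11/2).
Step ratio: r(k) = (-1) * (k-11) (k+4) / [(k+16) (k+1)] - rational in k. x = (-1); t_0 = 11/2; negate the roots.


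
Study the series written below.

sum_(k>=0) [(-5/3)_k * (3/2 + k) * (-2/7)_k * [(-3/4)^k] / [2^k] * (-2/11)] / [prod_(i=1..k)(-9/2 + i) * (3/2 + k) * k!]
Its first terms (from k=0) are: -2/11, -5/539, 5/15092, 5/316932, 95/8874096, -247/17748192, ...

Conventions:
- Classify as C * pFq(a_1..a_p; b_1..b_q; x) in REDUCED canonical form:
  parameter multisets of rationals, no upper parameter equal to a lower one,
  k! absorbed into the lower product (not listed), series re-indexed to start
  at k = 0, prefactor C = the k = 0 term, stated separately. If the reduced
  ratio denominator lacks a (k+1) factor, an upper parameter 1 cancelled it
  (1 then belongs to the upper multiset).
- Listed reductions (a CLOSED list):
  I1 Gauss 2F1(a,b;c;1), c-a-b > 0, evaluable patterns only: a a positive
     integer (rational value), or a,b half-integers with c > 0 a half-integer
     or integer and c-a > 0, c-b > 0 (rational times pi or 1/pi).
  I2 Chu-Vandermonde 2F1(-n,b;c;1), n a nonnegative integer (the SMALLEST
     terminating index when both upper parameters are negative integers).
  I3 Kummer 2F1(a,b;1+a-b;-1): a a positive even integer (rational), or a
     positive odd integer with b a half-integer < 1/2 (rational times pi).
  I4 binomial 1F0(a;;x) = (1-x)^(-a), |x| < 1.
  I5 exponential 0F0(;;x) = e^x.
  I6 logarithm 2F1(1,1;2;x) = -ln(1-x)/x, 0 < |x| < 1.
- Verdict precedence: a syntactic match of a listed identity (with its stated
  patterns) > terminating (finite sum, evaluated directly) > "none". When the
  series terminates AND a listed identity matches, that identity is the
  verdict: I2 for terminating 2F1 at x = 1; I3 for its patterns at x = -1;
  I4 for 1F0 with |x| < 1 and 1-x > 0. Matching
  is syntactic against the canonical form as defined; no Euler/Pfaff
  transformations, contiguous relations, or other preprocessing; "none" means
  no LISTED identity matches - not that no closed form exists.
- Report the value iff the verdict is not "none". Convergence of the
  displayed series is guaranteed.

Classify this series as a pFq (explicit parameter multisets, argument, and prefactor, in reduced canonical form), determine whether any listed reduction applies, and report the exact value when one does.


Classification (C = -2/11): 2F1 with upper {-5/3, -2/7}, lower {-7/2}, argument x = -3/8. Verdict: none. Every listed pattern misses the 2F1 form at -3/8, upper {-5/3, -2/7}.

Key observation: t_0 being -2/11, the lower running product (prefactor -2/11) is a rising factorial.
Ratio: r(k) = (-3/8) * (k-5/3) (k-2/7) / [(k-7/2) (k+1)] - rational in k, leading ratio (-3/8); with t_0 = -2/11, classification follows.


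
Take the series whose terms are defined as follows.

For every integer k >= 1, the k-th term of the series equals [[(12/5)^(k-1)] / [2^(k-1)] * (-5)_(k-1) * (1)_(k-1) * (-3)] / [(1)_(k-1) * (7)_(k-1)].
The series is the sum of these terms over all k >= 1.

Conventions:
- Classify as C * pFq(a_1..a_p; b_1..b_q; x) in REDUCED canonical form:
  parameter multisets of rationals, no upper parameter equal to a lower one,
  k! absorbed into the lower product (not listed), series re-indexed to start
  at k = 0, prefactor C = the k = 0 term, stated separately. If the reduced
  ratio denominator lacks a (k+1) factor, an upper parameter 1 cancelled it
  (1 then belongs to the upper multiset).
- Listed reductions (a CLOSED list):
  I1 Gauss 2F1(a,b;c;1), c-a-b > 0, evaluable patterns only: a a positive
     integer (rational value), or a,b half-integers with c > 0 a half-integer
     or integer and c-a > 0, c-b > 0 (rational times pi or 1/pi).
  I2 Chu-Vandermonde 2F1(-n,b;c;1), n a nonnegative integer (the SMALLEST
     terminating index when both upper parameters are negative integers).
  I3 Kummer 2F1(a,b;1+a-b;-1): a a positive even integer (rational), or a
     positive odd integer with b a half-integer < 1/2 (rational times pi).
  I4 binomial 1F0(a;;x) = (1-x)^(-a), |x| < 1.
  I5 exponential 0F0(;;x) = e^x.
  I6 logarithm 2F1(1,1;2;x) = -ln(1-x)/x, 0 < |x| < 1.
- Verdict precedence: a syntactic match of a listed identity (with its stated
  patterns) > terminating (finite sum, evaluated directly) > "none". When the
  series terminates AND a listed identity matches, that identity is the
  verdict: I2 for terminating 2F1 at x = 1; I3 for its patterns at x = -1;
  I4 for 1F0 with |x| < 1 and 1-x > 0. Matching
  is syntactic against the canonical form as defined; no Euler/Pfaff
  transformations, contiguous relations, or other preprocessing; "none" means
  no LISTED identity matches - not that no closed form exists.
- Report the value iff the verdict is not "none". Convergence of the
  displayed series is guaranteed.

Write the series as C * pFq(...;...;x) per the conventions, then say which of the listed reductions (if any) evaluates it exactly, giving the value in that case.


Reduced: x = 6/5, 2F1, upper = {-5, 1}, lower = {7}, C = -3. Verdict: terminating (-5 upstairs). 6 nonzero terms in all; added directly. Exact value: -357627/240625.

Structural cue: with t_0 = -3, the two k-th powers (C = -3, x = 6/5) combine into one argument.
Consecutive-term ratio: r(k) = (6/5) * (k-5) (k+1) / [(k+7) (k+1)] - poly over poly, x = (6/5) from leading terms; C = -3 at k = 0.


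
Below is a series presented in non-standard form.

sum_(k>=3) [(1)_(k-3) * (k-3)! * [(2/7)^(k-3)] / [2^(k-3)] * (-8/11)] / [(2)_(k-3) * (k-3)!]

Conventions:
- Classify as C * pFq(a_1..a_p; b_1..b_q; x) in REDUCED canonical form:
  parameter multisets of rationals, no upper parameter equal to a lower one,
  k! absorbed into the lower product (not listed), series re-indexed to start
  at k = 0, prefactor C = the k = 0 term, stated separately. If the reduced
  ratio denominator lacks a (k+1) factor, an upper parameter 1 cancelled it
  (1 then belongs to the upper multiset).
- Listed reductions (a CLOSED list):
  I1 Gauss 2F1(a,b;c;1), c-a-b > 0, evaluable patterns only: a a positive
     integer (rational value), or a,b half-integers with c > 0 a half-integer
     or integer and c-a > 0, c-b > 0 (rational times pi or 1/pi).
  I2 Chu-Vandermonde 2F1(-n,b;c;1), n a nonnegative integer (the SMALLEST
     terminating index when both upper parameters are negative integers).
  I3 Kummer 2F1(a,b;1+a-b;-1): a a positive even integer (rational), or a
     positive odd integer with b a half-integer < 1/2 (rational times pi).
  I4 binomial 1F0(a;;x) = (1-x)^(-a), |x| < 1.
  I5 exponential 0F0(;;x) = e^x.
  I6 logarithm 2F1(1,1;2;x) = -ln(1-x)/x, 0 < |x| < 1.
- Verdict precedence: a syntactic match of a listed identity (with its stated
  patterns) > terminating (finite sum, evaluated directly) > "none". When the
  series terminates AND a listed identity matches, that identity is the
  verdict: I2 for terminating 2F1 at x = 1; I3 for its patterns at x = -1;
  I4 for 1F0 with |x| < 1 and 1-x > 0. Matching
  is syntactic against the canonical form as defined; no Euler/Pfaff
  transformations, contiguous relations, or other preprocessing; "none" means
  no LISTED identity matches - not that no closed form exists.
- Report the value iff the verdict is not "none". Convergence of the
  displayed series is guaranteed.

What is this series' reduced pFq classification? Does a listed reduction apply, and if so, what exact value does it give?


The tell: with t_0 = -8/11, the two k-th powers (prefactor -8/11) combine into one argument.
Consecutive-term ratio: r(k) = (1/7) * (k+1) (k+1) / [(k+2) (k+1)] - rational in k, leading ratio (1/7); with t_0 = -8/11, classification follows.

Prefactor -8/11, argument 1/7: 2F1 with upper {1, 1} over lower {2}. Verdict: logarithm (I6) matches (the logarithm: parameters (1,1;2), x = 1/7). Hence: (56/11) * ln(6/7).
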